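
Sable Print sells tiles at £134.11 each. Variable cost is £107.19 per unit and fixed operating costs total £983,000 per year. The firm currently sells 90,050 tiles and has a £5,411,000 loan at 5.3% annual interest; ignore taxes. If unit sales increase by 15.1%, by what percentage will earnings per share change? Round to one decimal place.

+31.7%

At 90,050 units, contribution = 90,050 × £26.92 = £2,424,146.00.
Operating income = contribution − fixed costs = £2,424,146.00 − £983,000 = £1,441,146.00.
After interest of £286,783.00, pre-tax earnings = £1,154,363.00.
DCL = total CM / (EBIT − I) = £2,424,146.00 / £1,154,363.00 = 2.1000.
%ΔEPS = DCL × %ΔSales = 2.1000 × +15.1% = +31.7%.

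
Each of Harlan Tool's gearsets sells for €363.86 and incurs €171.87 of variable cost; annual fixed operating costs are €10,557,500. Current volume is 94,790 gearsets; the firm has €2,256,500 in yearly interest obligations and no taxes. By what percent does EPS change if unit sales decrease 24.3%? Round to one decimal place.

-82.1%

At 94,790 units, contribution = 94,790 × €191.99 = €18,198,732.10.
Operating income = contribution − fixed costs = €18,198,732.10 − €10,557,500 = €7,641,232.10.
After interest of €2,256,500.00, pre-tax earnings = €5,384,732.10.
Degree of combined leverage = contribution ÷ (EBIT − I) = €18,198,732.10 ÷ €5,384,732.10 = 3.3797.
%ΔEPS = DCL × %ΔSales = 3.3797 × -24.3% = -82.1%.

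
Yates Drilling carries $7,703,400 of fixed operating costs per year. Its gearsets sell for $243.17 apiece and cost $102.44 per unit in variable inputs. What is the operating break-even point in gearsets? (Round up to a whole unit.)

Contribution margin per unit = $243.17 − $102.44 = $140.73.
Break-even volume = fixed costs ÷ CM per unit = $7,703,400 ÷ $140.73 = 54,738.86, so 54,739 gearsets.

54,739 gearsets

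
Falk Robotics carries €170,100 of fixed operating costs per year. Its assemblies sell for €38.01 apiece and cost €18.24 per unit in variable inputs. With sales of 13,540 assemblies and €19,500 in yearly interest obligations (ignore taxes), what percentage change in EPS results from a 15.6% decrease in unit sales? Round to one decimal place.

-53.5%

At 13,540 units, contribution = 13,540 × €19.77 = €267,685.80.
Operating income = contribution − fixed costs = €267,685.80 − €170,100 = €97,585.80.
Interest = €19,500.00, so EBIT − I = €78,085.80.
Degree of combined leverage = contribution ÷ (EBIT − I) = €267,685.80 ÷ €78,085.80 = 3.4281.
EPS therefore changes by 3.4281 × (-15.6%) = -53.5%.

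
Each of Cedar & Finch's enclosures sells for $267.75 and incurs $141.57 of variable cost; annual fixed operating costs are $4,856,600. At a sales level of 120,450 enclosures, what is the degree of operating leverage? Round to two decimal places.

1.47

Contribution at this volume is 120,450 × $126.18 = $15,198,381.00.
Operating income = contribution − fixed costs = $15,198,381.00 − $4,856,600 = $10,341,781.00.
DOL = contribution ÷ EBIT = $15,198,381.00 ÷ $10,341,781.00 = 1.4696.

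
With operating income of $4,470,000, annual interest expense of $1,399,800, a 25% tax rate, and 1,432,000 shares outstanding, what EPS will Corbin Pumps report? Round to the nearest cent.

Pre-tax income = $4,470,000 − $1,399,800.00 = $3,070,200.00.
Net income = $3,070,200.00 × (1 − 0.25) = $2,302,650.00.
Per share: $2,302,650.00 / 1,432,000 shares = $1.61.

$1.61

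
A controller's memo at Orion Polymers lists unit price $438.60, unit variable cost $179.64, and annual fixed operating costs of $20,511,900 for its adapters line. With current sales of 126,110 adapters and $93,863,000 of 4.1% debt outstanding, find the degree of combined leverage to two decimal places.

3.94

Total contribution margin = 126,110 × $258.96 = $32,657,445.60.
Subtracting fixed costs: EBIT = $32,657,445.60 − $20,511,900 = $12,145,545.60. Interest = $3,848,383.00, so EBIT − I = $8,297,162.60.
Degree of total leverage = total CM / (EBIT − interest) = $32,657,445.60 / $8,297,162.60 = 3.9360.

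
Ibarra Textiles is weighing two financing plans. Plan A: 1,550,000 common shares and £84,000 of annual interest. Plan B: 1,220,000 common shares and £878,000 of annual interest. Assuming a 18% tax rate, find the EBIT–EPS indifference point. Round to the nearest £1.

£3,813,394

Set EPS_A = EPS_B: (EBIT − £84,000)(1 − 0.18) ÷ 1,550,000 = (EBIT − £878,000)(1 − 0.18) ÷ 1,220,000.
Cancelling (1 − t) and cross-multiplying: 1,220,000·(EBIT − 84,000) = 1,550,000·(EBIT − 878,000).
Solving, EBIT = (878,000·1,550,000 − 84,000·1,220,000) / (1,550,000 − 1,220,000) = 1,258,420,000,000 / 330,000 = 3,813,393.94.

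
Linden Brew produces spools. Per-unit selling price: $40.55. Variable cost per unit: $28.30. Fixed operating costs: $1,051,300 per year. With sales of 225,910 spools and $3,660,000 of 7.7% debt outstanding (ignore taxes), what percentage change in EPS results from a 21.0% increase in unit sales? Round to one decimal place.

+40.5%

Total contribution margin = 225,910 × $12.25 = $2,767,397.50.
Operating income = contribution − fixed costs = $2,767,397.50 − $1,051,300 = $1,716,097.50.
Interest = $281,820.00, so EBIT − I = $1,434,277.50.
DCL = total CM / (EBIT − I) = $2,767,397.50 / $1,434,277.50 = 1.9295.
%ΔEPS = DCL × %ΔSales = 1.9295 × +21.0% = +40.5%.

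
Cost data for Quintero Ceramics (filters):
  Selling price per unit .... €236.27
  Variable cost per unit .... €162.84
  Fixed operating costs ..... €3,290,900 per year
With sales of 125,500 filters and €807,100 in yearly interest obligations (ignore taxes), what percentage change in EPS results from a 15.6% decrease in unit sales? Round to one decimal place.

-28.1%

At 125,500 units, contribution = 125,500 × €73.43 = €9,215,465.00.
EBIT = €9,215,465.00 − €3,290,900 = €5,924,565.00.
Interest = €807,100.00, so EBIT − I = €5,117,465.00.
Degree of combined leverage = contribution ÷ (EBIT − I) = €9,215,465.00 ÷ €5,117,465.00 = 1.8008.
%ΔEPS = DCL × %ΔSales = 1.8008 × -15.6% = -28.1%.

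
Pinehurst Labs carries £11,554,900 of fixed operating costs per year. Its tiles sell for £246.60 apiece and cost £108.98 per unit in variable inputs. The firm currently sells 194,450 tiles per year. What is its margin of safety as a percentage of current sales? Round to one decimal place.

56.8%

Each unit contributes £246.60 − £108.98 = £137.62. Break-even units = £11,554,900 ÷ £137.62 = 83,962.36; break-even revenue = 83,962.36 × £246.60 = £20,705,118.01.
Current sales = 194,450 × £246.60 = £47,951,370.00.
Margin of safety = (£47,951,370.00 − £20,705,118.01) ÷ £47,951,370.00 = 56.8%.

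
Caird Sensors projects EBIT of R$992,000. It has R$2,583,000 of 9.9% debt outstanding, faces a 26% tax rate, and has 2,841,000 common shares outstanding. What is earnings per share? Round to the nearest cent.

Pre-tax income = R$992,000 − R$255,717.00 = R$736,283.00.
After tax at 26%: net income = R$736,283.00 × 0.74 = R$544,849.42.
Per share: R$544,849.42 / 2,841,000 shares = R$0.19.

R$0.19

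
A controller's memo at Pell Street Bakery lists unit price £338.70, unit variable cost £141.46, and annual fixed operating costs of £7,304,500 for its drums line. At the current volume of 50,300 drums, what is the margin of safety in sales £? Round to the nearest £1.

£4,493,342

Unit CM = price − variable cost = £338.70 − £141.46 = £197.24. Break-even units = £7,304,500 ÷ £197.24 = 37,033.56; break-even revenue = 37,033.56 × £338.70 = £12,543,267.85.
Actual sales revenue = 50,300 × £338.70 = £17,036,610.00.
Margin of safety = £17,036,610.00 − £12,543,267.85 = £4,493,342.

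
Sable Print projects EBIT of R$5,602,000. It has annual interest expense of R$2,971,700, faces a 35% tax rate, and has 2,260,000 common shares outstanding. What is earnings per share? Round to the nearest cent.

R$0.76

Pre-tax income = R$5,602,000 − R$2,971,700.00 = R$2,630,300.00.
Net income = R$2,630,300.00 × (1 − 0.35) = R$1,709,695.00.
EPS = R$1,709,695.00 ÷ 2,260,000 = R$0.76.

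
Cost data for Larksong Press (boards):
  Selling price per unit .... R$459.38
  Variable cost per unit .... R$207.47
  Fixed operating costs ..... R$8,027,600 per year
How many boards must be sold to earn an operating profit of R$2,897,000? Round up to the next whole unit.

Each unit contributes R$459.38 − R$207.47 = R$251.91.
Required volume = (fixed costs + target profit) ÷ CM = (R$8,027,600 + R$2,897,000) ÷ R$251.91 = 43,367.08, so 43,368 boards.

43,368 boards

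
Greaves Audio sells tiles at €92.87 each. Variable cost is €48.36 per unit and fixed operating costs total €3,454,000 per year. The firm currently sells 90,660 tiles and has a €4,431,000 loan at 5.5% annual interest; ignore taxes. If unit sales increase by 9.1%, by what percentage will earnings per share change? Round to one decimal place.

At 90,660 units, contribution = 90,660 × €44.51 = €4,035,276.60.
Subtracting fixed costs: EBIT = €4,035,276.60 − €3,454,000 = €581,276.60.
Interest = €243,705.00, so EBIT − I = €337,571.60.
DCL = total CM / (EBIT − I) = €4,035,276.60 / €337,571.60 = 11.9538.
EPS therefore changes by 11.9538 × (+9.1%) = +108.8%.

+108.8%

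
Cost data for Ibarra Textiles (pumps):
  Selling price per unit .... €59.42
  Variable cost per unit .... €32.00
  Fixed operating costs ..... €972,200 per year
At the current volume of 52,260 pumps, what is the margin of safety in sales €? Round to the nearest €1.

€998,501

Unit CM = price − variable cost = €59.42 − €32.00 = €27.42. Break-even units = €972,200 ÷ €27.42 = 35,455.87; break-even revenue = 35,455.87 × €59.42 = €2,106,787.89.
Actual sales revenue = 52,260 × €59.42 = €3,105,289.20.
Margin of safety = €3,105,289.20 − €2,106,787.89 = €998,501.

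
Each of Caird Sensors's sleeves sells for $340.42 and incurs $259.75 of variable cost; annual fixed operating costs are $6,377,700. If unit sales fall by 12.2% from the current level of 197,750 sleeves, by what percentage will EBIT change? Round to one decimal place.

-20.3%

Contribution at this volume is 197,750 × $80.67 = $15,952,492.50.
EBIT = $15,952,492.50 − $6,377,700 = $9,574,792.50.
Degree of operating leverage = $15,952,492.50 / $9,574,792.50 = 1.6661.
%ΔEBIT = DOL × %ΔSales = 1.6661 × -12.2% = -20.3%.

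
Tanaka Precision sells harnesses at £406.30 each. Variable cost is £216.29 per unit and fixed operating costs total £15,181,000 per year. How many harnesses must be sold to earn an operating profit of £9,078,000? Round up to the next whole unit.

Each unit contributes £406.30 − £216.29 = £190.01.
Units = (FC + target) / CM = (£15,181,000 + £9,078,000) / £190.01 = 127,672.23, so 127,673 harnesses.

127,673 harnesses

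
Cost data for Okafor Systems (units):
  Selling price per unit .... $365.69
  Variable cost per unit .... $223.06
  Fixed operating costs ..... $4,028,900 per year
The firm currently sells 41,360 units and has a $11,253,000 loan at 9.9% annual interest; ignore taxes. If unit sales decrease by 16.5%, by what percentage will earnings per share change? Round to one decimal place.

-128.7%

Total contribution margin = 41,360 × $142.63 = $5,899,176.80.
Subtracting fixed costs: EBIT = $5,899,176.80 − $4,028,900 = $1,870,276.80.
After interest of $1,114,047.00, pre-tax earnings = $756,229.80.
DCL = total CM / (EBIT − I) = $5,899,176.80 / $756,229.80 = 7.8008.
%ΔEPS = DCL × %ΔSales = 7.8008 × -16.5% = -128.7%.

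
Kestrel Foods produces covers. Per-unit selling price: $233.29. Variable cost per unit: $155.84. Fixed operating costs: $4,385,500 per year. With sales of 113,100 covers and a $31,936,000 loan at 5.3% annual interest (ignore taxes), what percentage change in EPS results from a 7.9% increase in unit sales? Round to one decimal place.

Total contribution margin = 113,100 × $77.45 = $8,759,595.00.
Subtracting fixed costs: EBIT = $8,759,595.00 − $4,385,500 = $4,374,095.00.
After interest of $1,692,608.00, pre-tax earnings = $2,681,487.00.
Degree of combined leverage = contribution ÷ (EBIT − I) = $8,759,595.00 ÷ $2,681,487.00 = 3.2667.
EPS therefore changes by 3.2667 × (+7.9%) = +25.8%.

+25.8%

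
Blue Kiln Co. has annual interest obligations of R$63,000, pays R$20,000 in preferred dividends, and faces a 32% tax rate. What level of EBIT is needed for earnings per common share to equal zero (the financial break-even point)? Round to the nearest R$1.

R$92,412

Grossing the preferred dividend up to pre-tax terms: R$20,000 / (1 − 0.32) = R$29,411.76.
EPS = 0 when EBIT covers interest plus the pre-tax preferred burden: R$63,000 + R$29,411.76 = R$92,411.76.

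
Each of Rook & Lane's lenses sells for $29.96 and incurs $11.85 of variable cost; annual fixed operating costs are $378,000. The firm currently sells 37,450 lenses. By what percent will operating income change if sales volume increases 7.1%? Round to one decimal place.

Total contribution margin = 37,450 × $18.11 = $678,219.50.
Operating income = contribution − fixed costs = $678,219.50 − $378,000 = $300,219.50.
Degree of operating leverage = $678,219.50 / $300,219.50 = 2.2591.
So EBIT moves 2.2591 × (+7.1%) = +16.0%.

+16.0%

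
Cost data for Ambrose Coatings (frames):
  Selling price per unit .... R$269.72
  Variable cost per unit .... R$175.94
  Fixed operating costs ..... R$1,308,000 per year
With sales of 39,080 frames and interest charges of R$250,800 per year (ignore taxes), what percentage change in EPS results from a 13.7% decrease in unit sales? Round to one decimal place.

-23.8%

At 39,080 units, contribution = 39,080 × R$93.78 = R$3,664,922.40.
EBIT = R$3,664,922.40 − R$1,308,000 = R$2,356,922.40.
After interest of R$250,800.00, pre-tax earnings = R$2,106,122.40.
DCL = total CM / (EBIT − I) = R$3,664,922.40 / R$2,106,122.40 = 1.7401.
EPS therefore changes by 1.7401 × (-13.7%) = -23.8%.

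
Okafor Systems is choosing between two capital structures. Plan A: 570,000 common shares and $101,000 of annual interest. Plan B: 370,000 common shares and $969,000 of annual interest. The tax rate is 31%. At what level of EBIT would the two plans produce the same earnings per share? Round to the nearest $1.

$2,574,800

Set EPS_A = EPS_B: (EBIT − $101,000)(1 − 0.31) ÷ 570,000 = (EBIT − $969,000)(1 − 0.31) ÷ 370,000.
Cancelling (1 − t) and cross-multiplying: 370,000·(EBIT − 101,000) = 570,000·(EBIT − 969,000).
Solving, EBIT = (969,000·570,000 − 101,000·370,000) / (570,000 − 370,000) = 514,960,000,000 / 200,000 = 2,574,800.00.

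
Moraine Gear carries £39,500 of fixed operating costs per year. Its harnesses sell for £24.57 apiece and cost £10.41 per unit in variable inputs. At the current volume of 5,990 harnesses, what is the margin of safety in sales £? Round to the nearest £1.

Unit CM = price − variable cost = £24.57 − £10.41 = £14.16. Break-even units = £39,500 ÷ £14.16 = 2,789.55; break-even revenue = 2,789.55 × £24.57 = £68,539.19.
Actual sales revenue = 5,990 × £24.57 = £147,174.30.
Margin of safety = £147,174.30 − £68,539.19 = £78,635.

£78,635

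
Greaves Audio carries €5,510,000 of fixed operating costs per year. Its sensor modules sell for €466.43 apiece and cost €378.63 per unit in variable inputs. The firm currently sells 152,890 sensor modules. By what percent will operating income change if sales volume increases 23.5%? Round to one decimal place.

+39.9%

Contribution at this volume is 152,890 × €87.80 = €13,423,742.00.
EBIT = €13,423,742.00 − €5,510,000 = €7,913,742.00.
DOL = contribution ÷ EBIT = €13,423,742.00 ÷ €7,913,742.00 = 1.6963.
%ΔEBIT = DOL × %ΔSales = 1.6963 × +23.5% = +39.9%.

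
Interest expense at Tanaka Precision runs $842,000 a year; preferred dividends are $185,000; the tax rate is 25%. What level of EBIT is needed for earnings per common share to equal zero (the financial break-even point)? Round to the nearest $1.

$1,088,667

Grossing the preferred dividend up to pre-tax terms: $185,000 / (1 − 0.25) = $246,666.67.
Financial break-even EBIT = interest + D_p ÷ (1 − t) = $842,000 + $246,666.67 = $1,088,666.67.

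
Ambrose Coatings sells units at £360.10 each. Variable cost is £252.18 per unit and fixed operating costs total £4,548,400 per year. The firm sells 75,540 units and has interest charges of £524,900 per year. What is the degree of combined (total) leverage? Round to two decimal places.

2.65

At 75,540 units, contribution = 75,540 × £107.92 = £8,152,276.80.
Operating income = contribution − fixed costs = £8,152,276.80 − £4,548,400 = £3,603,876.80. Interest = £524,900.00.
DOL = £8,152,276.80 ÷ £3,603,876.80 = 2.2621; DFL = £3,603,876.80 ÷ £3,078,976.80 = 1.1705.
DCL = DOL × DFL = 2.2621 × 1.1705 = 2.6478.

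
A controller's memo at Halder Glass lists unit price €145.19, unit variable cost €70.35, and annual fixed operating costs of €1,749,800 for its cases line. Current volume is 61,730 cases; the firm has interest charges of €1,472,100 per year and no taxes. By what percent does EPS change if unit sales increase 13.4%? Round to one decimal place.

Total contribution margin = 61,730 × €74.84 = €4,619,873.20.
Subtracting fixed costs: EBIT = €4,619,873.20 − €1,749,800 = €2,870,073.20.
Interest = €1,472,100.00, so EBIT − I = €1,397,973.20.
DCL = total CM / (EBIT − I) = €4,619,873.20 / €1,397,973.20 = 3.3047.
EPS therefore changes by 3.3047 × (+13.4%) = +44.3%.

+44.3%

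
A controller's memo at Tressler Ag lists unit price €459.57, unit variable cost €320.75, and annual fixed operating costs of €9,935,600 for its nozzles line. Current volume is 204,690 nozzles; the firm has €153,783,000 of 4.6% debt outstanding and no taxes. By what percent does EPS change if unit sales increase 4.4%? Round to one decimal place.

Total contribution margin = 204,690 × €138.82 = €28,415,065.80.
Operating income = contribution − fixed costs = €28,415,065.80 − €9,935,600 = €18,479,465.80.
After interest of €7,074,018.00, pre-tax earnings = €11,405,447.80.
Degree of combined leverage = contribution ÷ (EBIT − I) = €28,415,065.80 ÷ €11,405,447.80 = 2.4914.
%ΔEPS = DCL × %ΔSales = 2.4914 × +4.4% = +11.0%.

+11.0%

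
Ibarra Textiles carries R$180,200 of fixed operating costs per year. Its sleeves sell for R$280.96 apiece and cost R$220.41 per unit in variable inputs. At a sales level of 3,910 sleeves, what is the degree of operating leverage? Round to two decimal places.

Total contribution margin = 3,910 × R$60.55 = R$236,750.50.
EBIT = R$236,750.50 − R$180,200 = R$56,550.50.
DOL = contribution ÷ EBIT = R$236,750.50 ÷ R$56,550.50 = 4.1865.

4.19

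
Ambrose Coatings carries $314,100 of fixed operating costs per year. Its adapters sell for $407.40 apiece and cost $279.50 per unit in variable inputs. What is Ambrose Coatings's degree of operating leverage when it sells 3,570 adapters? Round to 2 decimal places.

3.20

Total contribution margin = 3,570 × $127.90 = $456,603.00.
EBIT = $456,603.00 − $314,100 = $142,503.00.
So DOL = total CM / EBIT = $456,603.00 / $142,503.00 = 3.2042.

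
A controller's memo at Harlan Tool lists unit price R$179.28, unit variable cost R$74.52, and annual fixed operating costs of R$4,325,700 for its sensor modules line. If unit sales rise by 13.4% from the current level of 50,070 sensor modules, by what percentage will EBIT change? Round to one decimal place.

Contribution at this volume is 50,070 × R$104.76 = R$5,245,333.20.
Operating income = contribution − fixed costs = R$5,245,333.20 − R$4,325,700 = R$919,633.20.
DOL = contribution ÷ EBIT = R$5,245,333.20 ÷ R$919,633.20 = 5.7037.
So EBIT moves 5.7037 × (+13.4%) = +76.4%.

+76.4%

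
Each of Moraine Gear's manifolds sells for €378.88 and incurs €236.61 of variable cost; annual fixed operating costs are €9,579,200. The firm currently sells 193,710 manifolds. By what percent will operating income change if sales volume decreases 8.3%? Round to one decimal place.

-12.7%

Contribution at this volume is 193,710 × €142.27 = €27,559,121.70.
EBIT = €27,559,121.70 − €9,579,200 = €17,979,921.70.
So DOL = total CM / EBIT = €27,559,121.70 / €17,979,921.70 = 1.5328.
So EBIT moves 1.5328 × (-8.3%) = -12.7%.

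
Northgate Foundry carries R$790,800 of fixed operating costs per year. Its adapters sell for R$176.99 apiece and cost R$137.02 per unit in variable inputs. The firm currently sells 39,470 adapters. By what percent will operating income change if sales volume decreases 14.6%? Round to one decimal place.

At 39,470 units, contribution = 39,470 × R$39.97 = R$1,577,615.90.
Subtracting fixed costs: EBIT = R$1,577,615.90 − R$790,800 = R$786,815.90.
DOL = contribution ÷ EBIT = R$1,577,615.90 ÷ R$786,815.90 = 2.0051.
%ΔEBIT = DOL × %ΔSales = 2.0051 × -14.6% = -29.3%.

-29.3%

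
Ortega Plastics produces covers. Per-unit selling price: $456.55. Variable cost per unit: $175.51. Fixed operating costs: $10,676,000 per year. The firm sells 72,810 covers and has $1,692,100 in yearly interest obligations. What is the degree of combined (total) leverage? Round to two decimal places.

2.53

Total contribution margin = 72,810 × $281.04 = $20,462,522.40.
EBIT = $20,462,522.40 − $10,676,000 = $9,786,522.40. Interest = $1,692,100.00.
DOL = $20,462,522.40 ÷ $9,786,522.40 = 2.0909; DFL = $9,786,522.40 ÷ $8,094,422.40 = 1.2090.
Combined leverage = 2.0909 × 1.2090 = 2.5279.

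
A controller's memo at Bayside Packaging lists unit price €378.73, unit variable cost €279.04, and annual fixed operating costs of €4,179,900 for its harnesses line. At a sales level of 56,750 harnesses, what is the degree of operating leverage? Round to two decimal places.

3.83

Total contribution margin = 56,750 × €99.69 = €5,657,407.50.
Subtracting fixed costs: EBIT = €5,657,407.50 − €4,179,900 = €1,477,507.50.
DOL = contribution ÷ EBIT = €5,657,407.50 ÷ €1,477,507.50 = 3.8290.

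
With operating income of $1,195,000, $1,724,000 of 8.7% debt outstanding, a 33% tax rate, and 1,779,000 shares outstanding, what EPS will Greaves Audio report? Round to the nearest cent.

Pre-tax income = $1,195,000 − $149,988.00 = $1,045,012.00.
Net income = $1,045,012.00 × (1 − 0.33) = $700,158.04.
EPS = $700,158.04 ÷ 1,779,000 = $0.39.

$0.39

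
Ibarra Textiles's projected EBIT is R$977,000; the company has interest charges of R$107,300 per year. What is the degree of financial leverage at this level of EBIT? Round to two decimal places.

Annual interest charges come to R$107,300.00.
DFL = EBIT ÷ (EBIT − I) = R$977,000 ÷ (R$977,000 − R$107,300.00) = R$977,000 ÷ R$869,700.00 = 1.1234.

1.12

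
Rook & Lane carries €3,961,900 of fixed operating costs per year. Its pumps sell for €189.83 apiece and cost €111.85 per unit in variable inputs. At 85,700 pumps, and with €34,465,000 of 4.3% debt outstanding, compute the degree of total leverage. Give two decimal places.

5.39

Contribution at this volume is 85,700 × €77.98 = €6,682,886.00.
Subtracting fixed costs: EBIT = €6,682,886.00 − €3,961,900 = €2,720,986.00. Interest = €1,481,995.00.
DOL = €6,682,886.00 ÷ €2,720,986.00 = 2.4561; DFL = €2,720,986.00 ÷ €1,238,991.00 = 2.1961.
Combined leverage = 2.4561 × 2.1961 = 5.3938.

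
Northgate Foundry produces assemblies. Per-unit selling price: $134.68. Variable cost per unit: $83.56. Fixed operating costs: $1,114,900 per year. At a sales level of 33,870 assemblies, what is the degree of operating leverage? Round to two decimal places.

At 33,870 units, contribution = 33,870 × $51.12 = $1,731,434.40.
Operating income = contribution − fixed costs = $1,731,434.40 − $1,114,900 = $616,534.40.
Degree of operating leverage = $1,731,434.40 / $616,534.40 = 2.8083.

2.81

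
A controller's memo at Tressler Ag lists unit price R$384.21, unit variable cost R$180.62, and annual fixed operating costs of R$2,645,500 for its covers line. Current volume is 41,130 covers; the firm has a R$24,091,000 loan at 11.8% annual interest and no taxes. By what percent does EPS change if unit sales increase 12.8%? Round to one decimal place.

+37.1%

Contribution at this volume is 41,130 × R$203.59 = R$8,373,656.70.
EBIT = R$8,373,656.70 − R$2,645,500 = R$5,728,156.70.
After interest of R$2,842,738.00, pre-tax earnings = R$2,885,418.70.
Degree of combined leverage = contribution ÷ (EBIT − I) = R$8,373,656.70 ÷ R$2,885,418.70 = 2.9021.
EPS therefore changes by 2.9021 × (+12.8%) = +37.1%.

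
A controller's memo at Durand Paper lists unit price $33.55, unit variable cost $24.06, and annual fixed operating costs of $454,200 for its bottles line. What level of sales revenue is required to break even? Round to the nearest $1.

CM per unit = $33.55 − $24.06 = $9.49; CM ratio = $9.49 / $33.55 = 0.2829.
Break-even revenue = fixed costs × price ÷ CM = $454,200 × $33.55 ÷ $9.49 = $1,605,733.

$1,605,733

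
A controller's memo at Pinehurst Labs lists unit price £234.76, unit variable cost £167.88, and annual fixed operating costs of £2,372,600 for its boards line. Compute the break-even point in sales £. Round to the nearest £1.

CM per unit = £234.76 − £167.88 = £66.88; CM ratio = £66.88 / £234.76 = 0.2849.
Break-even sales = FC ÷ CM ratio = £2,372,600 × £234.76 / £66.88 = £8,328,223.

£8,328,223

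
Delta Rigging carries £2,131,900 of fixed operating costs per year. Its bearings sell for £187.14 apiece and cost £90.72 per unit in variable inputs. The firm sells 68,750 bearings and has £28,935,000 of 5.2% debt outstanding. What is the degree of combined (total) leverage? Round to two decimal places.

2.22

Contribution at this volume is 68,750 × £96.42 = £6,628,875.00.
EBIT = £6,628,875.00 − £2,131,900 = £4,496,975.00. Interest = £1,504,620.00.
DOL = £6,628,875.00 ÷ £4,496,975.00 = 1.4741; DFL = £4,496,975.00 ÷ £2,992,355.00 = 1.5028.
DCL = DOL × DFL = 1.4741 × 1.5028 = 2.2153.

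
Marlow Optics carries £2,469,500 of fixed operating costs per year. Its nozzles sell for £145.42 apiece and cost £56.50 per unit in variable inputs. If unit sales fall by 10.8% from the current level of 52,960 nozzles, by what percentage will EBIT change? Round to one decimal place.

-22.7%

Contribution at this volume is 52,960 × £88.92 = £4,709,203.20.
Subtracting fixed costs: EBIT = £4,709,203.20 − £2,469,500 = £2,239,703.20.
So DOL = total CM / EBIT = £4,709,203.20 / £2,239,703.20 = 2.1026.
Operating income changes by 2.1026 × -10.8% = -22.7%.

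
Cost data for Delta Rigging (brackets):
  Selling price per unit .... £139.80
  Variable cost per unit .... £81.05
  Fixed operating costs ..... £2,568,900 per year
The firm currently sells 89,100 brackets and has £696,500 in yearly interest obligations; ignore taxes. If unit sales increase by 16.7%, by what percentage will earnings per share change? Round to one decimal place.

+44.4%

At 89,100 units, contribution = 89,100 × £58.75 = £5,234,625.00.
Operating income = contribution − fixed costs = £5,234,625.00 − £2,568,900 = £2,665,725.00.
After interest of £696,500.00, pre-tax earnings = £1,969,225.00.
Degree of combined leverage = contribution ÷ (EBIT − I) = £5,234,625.00 ÷ £1,969,225.00 = 2.6582.
%ΔEPS = DCL × %ΔSales = 2.6582 × +16.7% = +44.4%.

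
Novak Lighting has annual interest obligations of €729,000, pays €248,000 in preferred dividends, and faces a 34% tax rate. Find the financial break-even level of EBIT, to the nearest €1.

€1,104,758

Preferred dividends are paid after tax, so their pre-tax equivalent is €248,000 ÷ (1 − 0.34) = €375,757.58.
EPS = 0 when EBIT covers interest plus the pre-tax preferred burden: €729,000 + €375,757.58 = €1,104,757.58.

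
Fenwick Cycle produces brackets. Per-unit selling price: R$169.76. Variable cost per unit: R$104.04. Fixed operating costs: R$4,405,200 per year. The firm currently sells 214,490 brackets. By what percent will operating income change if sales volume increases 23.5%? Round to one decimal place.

Total contribution margin = 214,490 × R$65.72 = R$14,096,282.80.
EBIT = R$14,096,282.80 − R$4,405,200 = R$9,691,082.80.
Degree of operating leverage = R$14,096,282.80 / R$9,691,082.80 = 1.4546.
%ΔEBIT = DOL × %ΔSales = 1.4546 × +23.5% = +34.2%.

+34.2%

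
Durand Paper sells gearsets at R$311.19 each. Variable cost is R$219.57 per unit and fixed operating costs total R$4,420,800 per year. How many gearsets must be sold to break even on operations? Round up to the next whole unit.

Contribution margin per unit = R$311.19 − R$219.57 = R$91.62.
Break-even volume = fixed costs ÷ CM per unit = R$4,420,800 ÷ R$91.62 = 48,251.47, so 48,252 gearsets.

48,252 gearsets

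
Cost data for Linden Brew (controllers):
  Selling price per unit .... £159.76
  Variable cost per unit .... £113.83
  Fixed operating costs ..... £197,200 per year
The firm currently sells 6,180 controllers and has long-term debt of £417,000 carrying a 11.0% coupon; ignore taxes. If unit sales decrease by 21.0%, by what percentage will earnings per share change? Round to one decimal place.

At 6,180 units, contribution = 6,180 × £45.93 = £283,847.40.
Subtracting fixed costs: EBIT = £283,847.40 − £197,200 = £86,647.40.
After interest of £45,870.00, pre-tax earnings = £40,777.40.
DCL = total CM / (EBIT − I) = £283,847.40 / £40,777.40 = 6.9609.
%ΔEPS = DCL × %ΔSales = 6.9609 × -21.0% = -146.2%.

-146.2%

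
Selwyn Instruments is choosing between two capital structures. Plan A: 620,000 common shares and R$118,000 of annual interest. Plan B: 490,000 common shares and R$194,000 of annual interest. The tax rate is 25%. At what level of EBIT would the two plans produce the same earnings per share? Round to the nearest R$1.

At indifference, (EBIT − 118,000)(1 − t)/620,000 = (EBIT − 194,000)(1 − t)/490,000.
Cancelling (1 − t) and cross-multiplying: 490,000·(EBIT − 118,000) = 620,000·(EBIT − 194,000).
Solving, EBIT = (194,000·620,000 − 118,000·490,000) / (620,000 − 490,000) = 62,460,000,000 / 130,000 = 480,461.54.

R$480,462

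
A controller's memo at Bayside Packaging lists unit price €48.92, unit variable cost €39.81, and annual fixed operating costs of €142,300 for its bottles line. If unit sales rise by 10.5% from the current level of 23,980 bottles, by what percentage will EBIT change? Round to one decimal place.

Total contribution margin = 23,980 × €9.11 = €218,457.80.
Operating income = contribution − fixed costs = €218,457.80 − €142,300 = €76,157.80.
DOL = contribution ÷ EBIT = €218,457.80 ÷ €76,157.80 = 2.8685.
%ΔEBIT = DOL × %ΔSales = 2.8685 × +10.5% = +30.1%.

+30.1%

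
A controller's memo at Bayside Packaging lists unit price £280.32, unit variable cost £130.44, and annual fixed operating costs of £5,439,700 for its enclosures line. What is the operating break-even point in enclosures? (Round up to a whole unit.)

Unit CM = price − variable cost = £280.32 − £130.44 = £149.88.
Break-even Q = £5,439,700 / £149.88 = 36,293.70 → 36,294 enclosures.

36,294 enclosures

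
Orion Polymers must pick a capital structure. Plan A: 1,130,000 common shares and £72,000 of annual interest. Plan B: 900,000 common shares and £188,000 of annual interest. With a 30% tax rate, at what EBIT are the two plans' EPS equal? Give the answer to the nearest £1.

£641,913

Set EPS_A = EPS_B: (EBIT − £72,000)(1 − 0.30) ÷ 1,130,000 = (EBIT − £188,000)(1 − 0.30) ÷ 900,000.
Cancelling (1 − t) and cross-multiplying: 900,000·(EBIT − 72,000) = 1,130,000·(EBIT − 188,000).
EBIT × (1,130,000 − 900,000) = 188,000 × 1,130,000 − 72,000 × 900,000 = 147,640,000,000, so EBIT = 147,640,000,000 ÷ 230,000 = 641,913.04.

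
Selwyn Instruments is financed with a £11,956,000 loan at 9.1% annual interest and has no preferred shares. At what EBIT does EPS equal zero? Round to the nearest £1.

£1,087,996

Annual interest = 9.1% × £11,956,000 = £1,087,996.00.
With no preferred dividends, EPS = 0 when EBIT exactly covers interest, so the financial break-even EBIT is £1,087,996.00.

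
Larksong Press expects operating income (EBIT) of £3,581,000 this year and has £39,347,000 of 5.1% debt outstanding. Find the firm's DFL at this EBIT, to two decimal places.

Annual interest charges come to £2,006,697.00.
DFL = EBIT ÷ (EBIT − I) = £3,581,000 ÷ (£3,581,000 − £2,006,697.00) = £3,581,000 ÷ £1,574,303.00 = 2.2747.

2.27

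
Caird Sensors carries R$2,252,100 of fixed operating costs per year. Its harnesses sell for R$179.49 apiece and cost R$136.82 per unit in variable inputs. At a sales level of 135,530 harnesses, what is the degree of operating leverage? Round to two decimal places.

Contribution at this volume is 135,530 × R$42.67 = R$5,783,065.10.
Operating income = contribution − fixed costs = R$5,783,065.10 − R$2,252,100 = R$3,530,965.10.
Degree of operating leverage = R$5,783,065.10 / R$3,530,965.10 = 1.6378.

1.64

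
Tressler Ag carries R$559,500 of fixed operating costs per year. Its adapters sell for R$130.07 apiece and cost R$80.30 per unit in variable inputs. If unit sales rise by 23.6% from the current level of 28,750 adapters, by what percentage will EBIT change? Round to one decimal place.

+38.8%

At 28,750 units, contribution = 28,750 × R$49.77 = R$1,430,887.50.
Subtracting fixed costs: EBIT = R$1,430,887.50 − R$559,500 = R$871,387.50.
So DOL = total CM / EBIT = R$1,430,887.50 / R$871,387.50 = 1.6421.
%ΔEBIT = DOL × %ΔSales = 1.6421 × +23.6% = +38.8%.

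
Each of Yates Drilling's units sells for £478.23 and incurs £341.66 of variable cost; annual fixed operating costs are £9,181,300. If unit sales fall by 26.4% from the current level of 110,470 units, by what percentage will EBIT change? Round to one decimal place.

-67.4%

At 110,470 units, contribution = 110,470 × £136.57 = £15,086,887.90.
Subtracting fixed costs: EBIT = £15,086,887.90 − £9,181,300 = £5,905,587.90.
So DOL = total CM / EBIT = £15,086,887.90 / £5,905,587.90 = 2.5547.
Operating income changes by 2.5547 × -26.4% = -67.4%.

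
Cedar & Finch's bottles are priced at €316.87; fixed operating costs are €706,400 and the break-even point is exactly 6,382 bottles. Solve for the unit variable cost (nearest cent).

€206.18

At break-even, FC = Q × (P − VC), so P − VC = €706,400 ÷ 6,382 = €110.6863.
Variable cost per unit = €316.87 − €110.6863 = €206.18.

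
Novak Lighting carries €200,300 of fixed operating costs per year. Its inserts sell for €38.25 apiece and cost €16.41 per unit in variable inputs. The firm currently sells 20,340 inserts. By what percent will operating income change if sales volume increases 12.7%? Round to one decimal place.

At 20,340 units, contribution = 20,340 × €21.84 = €444,225.60.
Operating income = contribution − fixed costs = €444,225.60 − €200,300 = €243,925.60.
So DOL = total CM / EBIT = €444,225.60 / €243,925.60 = 1.8212.
%ΔEBIT = DOL × %ΔSales = 1.8212 × +12.7% = +23.1%.

+23.1%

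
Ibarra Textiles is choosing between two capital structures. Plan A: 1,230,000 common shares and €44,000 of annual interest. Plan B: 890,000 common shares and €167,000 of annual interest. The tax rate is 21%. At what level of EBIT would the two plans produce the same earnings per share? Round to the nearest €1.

At indifference, (EBIT − 44,000)(1 − t)/1,230,000 = (EBIT − 167,000)(1 − t)/890,000.
Cancelling (1 − t) and cross-multiplying: 890,000·(EBIT − 44,000) = 1,230,000·(EBIT − 167,000).
Solving, EBIT = (167,000·1,230,000 − 44,000·890,000) / (1,230,000 − 890,000) = 166,250,000,000 / 340,000 = 488,970.59.

€488,971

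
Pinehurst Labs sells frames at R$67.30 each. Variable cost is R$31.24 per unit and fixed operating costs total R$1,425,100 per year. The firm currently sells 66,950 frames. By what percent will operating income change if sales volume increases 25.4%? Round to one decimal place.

At 66,950 units, contribution = 66,950 × R$36.06 = R$2,414,217.00.
EBIT = R$2,414,217.00 − R$1,425,100 = R$989,117.00.
So DOL = total CM / EBIT = R$2,414,217.00 / R$989,117.00 = 2.4408.
%ΔEBIT = DOL × %ΔSales = 2.4408 × +25.4% = +62.0%.

+62.0%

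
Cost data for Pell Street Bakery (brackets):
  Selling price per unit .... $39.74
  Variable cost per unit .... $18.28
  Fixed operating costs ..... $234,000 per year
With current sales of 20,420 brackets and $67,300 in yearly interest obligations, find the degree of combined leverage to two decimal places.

3.20

Total contribution margin = 20,420 × $21.46 = $438,213.20.
EBIT = $438,213.20 − $234,000 = $204,213.20. Interest = $67,300.00, so EBIT − I = $136,913.20.
Degree of total leverage = total CM / (EBIT − interest) = $438,213.20 / $136,913.20 = 3.2007.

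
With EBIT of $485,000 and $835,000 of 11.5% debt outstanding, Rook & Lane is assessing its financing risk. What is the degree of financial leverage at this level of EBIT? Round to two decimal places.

1.25

Annual interest charges come to $96,025.00.
Degree of financial leverage = EBIT / (EBIT − interest) = $485,000 / $388,975.00 = 1.2469.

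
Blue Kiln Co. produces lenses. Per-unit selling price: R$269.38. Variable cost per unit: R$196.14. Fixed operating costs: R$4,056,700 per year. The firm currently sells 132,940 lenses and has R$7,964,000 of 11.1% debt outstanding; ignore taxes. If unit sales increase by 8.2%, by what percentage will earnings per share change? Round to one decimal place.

Total contribution margin = 132,940 × R$73.24 = R$9,736,525.60.
Subtracting fixed costs: EBIT = R$9,736,525.60 − R$4,056,700 = R$5,679,825.60.
After interest of R$884,004.00, pre-tax earnings = R$4,795,821.60.
DCL = total CM / (EBIT − I) = R$9,736,525.60 / R$4,795,821.60 = 2.0302.
%ΔEPS = DCL × %ΔSales = 2.0302 × +8.2% = +16.6%.

+16.6%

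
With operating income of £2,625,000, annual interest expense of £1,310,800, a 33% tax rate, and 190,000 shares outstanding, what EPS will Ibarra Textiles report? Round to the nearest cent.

Interest = £1,310,800.00, so EBT = £2,625,000 − £1,310,800.00 = £1,314,200.00.
Net income = £1,314,200.00 × (1 − 0.33) = £880,514.00.
Per share: £880,514.00 / 190,000 shares = £4.63.

£4.63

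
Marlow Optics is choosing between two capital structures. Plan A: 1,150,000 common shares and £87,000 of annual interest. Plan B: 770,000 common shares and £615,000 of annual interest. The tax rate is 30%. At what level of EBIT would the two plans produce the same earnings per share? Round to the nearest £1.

£1,684,895

Set EPS_A = EPS_B: (EBIT − £87,000)(1 − 0.30) ÷ 1,150,000 = (EBIT − £615,000)(1 − 0.30) ÷ 770,000.
Cancelling (1 − t) and cross-multiplying: 770,000·(EBIT − 87,000) = 1,150,000·(EBIT − 615,000).
Solving, EBIT = (615,000·1,150,000 − 87,000·770,000) / (1,150,000 − 770,000) = 640,260,000,000 / 380,000 = 1,684,894.74.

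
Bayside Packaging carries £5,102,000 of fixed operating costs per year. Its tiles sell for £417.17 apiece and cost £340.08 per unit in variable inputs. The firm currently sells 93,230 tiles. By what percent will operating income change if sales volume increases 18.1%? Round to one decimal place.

+62.4%

At 93,230 units, contribution = 93,230 × £77.09 = £7,187,100.70.
Subtracting fixed costs: EBIT = £7,187,100.70 − £5,102,000 = £2,085,100.70.
DOL = contribution ÷ EBIT = £7,187,100.70 ÷ £2,085,100.70 = 3.4469.
%ΔEBIT = DOL × %ΔSales = 3.4469 × +18.1% = +62.4%.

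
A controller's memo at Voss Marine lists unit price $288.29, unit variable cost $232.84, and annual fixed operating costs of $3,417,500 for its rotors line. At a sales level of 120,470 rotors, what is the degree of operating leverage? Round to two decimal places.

At 120,470 units, contribution = 120,470 × $55.45 = $6,680,061.50.
EBIT = $6,680,061.50 − $3,417,500 = $3,262,561.50.
Degree of operating leverage = $6,680,061.50 / $3,262,561.50 = 2.0475.

2.05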